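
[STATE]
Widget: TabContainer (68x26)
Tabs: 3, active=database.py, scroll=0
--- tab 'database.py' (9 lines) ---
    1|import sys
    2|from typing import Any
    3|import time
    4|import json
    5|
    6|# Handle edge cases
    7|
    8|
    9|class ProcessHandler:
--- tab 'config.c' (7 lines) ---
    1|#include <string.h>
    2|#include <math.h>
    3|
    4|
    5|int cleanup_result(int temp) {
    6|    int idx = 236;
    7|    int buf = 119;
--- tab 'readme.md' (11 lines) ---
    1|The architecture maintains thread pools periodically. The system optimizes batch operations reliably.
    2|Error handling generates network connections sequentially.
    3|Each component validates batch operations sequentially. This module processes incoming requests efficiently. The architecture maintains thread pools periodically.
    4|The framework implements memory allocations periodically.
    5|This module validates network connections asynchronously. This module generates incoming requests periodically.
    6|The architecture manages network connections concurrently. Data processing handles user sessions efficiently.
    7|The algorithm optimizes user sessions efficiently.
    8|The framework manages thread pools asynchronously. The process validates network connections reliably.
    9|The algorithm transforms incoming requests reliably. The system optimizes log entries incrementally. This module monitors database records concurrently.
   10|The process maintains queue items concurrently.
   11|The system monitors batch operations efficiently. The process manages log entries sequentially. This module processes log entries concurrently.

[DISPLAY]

[database.py]│ config.c │ readme.md                                 
────────────────────────────────────────────────────────────────────
import sys                                                          
from typing import Any                                              
import time                                                         
import json                                                         
                                                                    
# Handle edge cases                                                 
                                                                    
                                                                    
class ProcessHandler:                                               
                                                                    
                                                                    
                                                                    
                                                                    
                                                                    
                                                                    
                                                                    
                                                                    
                                                                    
                                                                    
                                                                    
                                                                    
                                                                    
                                                                    
                                                                    


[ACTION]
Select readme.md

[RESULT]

 database.py │ config.c │[readme.md]                                
────────────────────────────────────────────────────────────────────
The architecture maintains thread pools periodically. The system opt
Error handling generates network connections sequentially.          
Each component validates batch operations sequentially. This module 
The framework implements memory allocations periodically.           
This module validates network connections asynchronously. This modul
The architecture manages network connections concurrently. Data proc
The algorithm optimizes user sessions efficiently.                  
The framework manages thread pools asynchronously. The process valid
The algorithm transforms incoming requests reliably. The system opti
The process maintains queue items concurrently.                     
The system monitors batch operations efficiently. The process manage
                                                                    
                                                                    
                                                                    
                                                                    
                                                                    
                                                                    
                                                                    
                                                                    
                                                                    
                                                                    
                                                                    
                                                                    
                                                                    


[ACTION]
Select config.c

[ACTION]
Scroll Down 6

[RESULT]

 database.py │[config.c]│ readme.md                                 
────────────────────────────────────────────────────────────────────
    int buf = 119;                                                  
                                                                    
                                                                    
                                                                    
                                                                    
                                                                    
                                                                    
                                                                    
                                                                    
                                                                    
                                                                    
                                                                    
                                                                    
                                                                    
                                                                    
                                                                    
                                                                    
                                                                    
                                                                    
                                                                    
                                                                    
                                                                    
                                                                    
                                                                    


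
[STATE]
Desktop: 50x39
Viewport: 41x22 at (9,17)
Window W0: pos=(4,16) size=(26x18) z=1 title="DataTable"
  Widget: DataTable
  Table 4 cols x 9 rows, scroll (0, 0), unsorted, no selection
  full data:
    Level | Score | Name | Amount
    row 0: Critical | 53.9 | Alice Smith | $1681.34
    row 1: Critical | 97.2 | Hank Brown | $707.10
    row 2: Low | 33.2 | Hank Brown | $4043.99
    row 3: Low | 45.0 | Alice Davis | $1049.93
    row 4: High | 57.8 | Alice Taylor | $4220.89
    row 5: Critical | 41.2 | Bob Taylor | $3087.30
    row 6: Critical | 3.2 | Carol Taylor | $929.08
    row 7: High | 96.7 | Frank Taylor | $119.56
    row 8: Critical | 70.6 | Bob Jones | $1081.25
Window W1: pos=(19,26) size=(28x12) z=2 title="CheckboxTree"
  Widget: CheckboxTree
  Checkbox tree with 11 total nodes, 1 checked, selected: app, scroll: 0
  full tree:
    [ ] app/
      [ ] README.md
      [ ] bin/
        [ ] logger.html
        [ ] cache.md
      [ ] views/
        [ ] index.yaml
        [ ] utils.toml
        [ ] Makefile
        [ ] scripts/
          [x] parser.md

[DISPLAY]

aTable              ┃                    
────────────────────┨                    
l   │Score│Name     ┃                    
────┼─────┼─────────┃                    
ical│53.9 │Alice Smi┃                    
ical│97.2 │Hank Brow┃                    
    │33.2 │Hank Brow┃                    
    │45.0 │Alice Dav┃                    
    │57.8 │Alice Tay┃                    
ical│41.2 ┏━━━━━━━━━━━━━━━━━━━━━━━━━━┓   
ical│3.2  ┃ CheckboxTree             ┃   
    │96.7 ┠──────────────────────────┨   
ical│70.6 ┃>[-] app/                 ┃   
          ┃   [ ] README.md          ┃   
          ┃   [ ] bin/               ┃   
          ┃     [ ] logger.html      ┃   
━━━━━━━━━━┃     [ ] cache.md         ┃   
          ┃   [-] views/             ┃   
          ┃     [ ] index.yaml       ┃   
          ┃     [ ] utils.toml       ┃   
          ┗━━━━━━━━━━━━━━━━━━━━━━━━━━┛   
                                         


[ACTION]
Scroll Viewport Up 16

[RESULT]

                                         
                                         
                                         
                                         
                                         
                                         
                                         
                                         
                                         
                                         
                                         
                                         
                                         
                                         
                                         
━━━━━━━━━━━━━━━━━━━━┓                    
aTable              ┃                    
────────────────────┨                    
l   │Score│Name     ┃                    
────┼─────┼─────────┃                    
ical│53.9 │Alice Smi┃                    
ical│97.2 │Hank Brow┃                    


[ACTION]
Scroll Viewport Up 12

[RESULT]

                                         
                                         
                                         
                                         
                                         
                                         
                                         
                                         
                                         
                                         
                                         
                                         
                                         
                                         
                                         
                                         
━━━━━━━━━━━━━━━━━━━━┓                    
aTable              ┃                    
────────────────────┨                    
l   │Score│Name     ┃                    
────┼─────┼─────────┃                    
ical│53.9 │Alice Smi┃                    


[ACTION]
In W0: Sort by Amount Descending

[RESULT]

                                         
                                         
                                         
                                         
                                         
                                         
                                         
                                         
                                         
                                         
                                         
                                         
                                         
                                         
                                         
                                         
━━━━━━━━━━━━━━━━━━━━┓                    
aTable              ┃                    
────────────────────┨                    
l   │Score│Name     ┃                    
────┼─────┼─────────┃                    
    │57.8 │Alice Tay┃                    


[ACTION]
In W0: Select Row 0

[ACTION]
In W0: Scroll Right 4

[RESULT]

                                         
                                         
                                         
                                         
                                         
                                         
                                         
                                         
                                         
                                         
                                         
                                         
                                         
                                         
                                         
                                         
━━━━━━━━━━━━━━━━━━━━┓                    
aTable              ┃                    
────────────────────┨                    
│Score│Name        │┃                    
┼─────┼────────────┼┃                    
│57.8 │Alice Taylor│┃                    


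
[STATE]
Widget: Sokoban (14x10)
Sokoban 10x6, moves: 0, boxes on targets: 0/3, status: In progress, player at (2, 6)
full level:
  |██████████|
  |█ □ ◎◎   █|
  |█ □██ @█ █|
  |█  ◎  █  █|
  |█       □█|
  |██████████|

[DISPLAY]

██████████    
█ □ ◎◎   █    
█ □██ @█ █    
█  ◎  █  █    
█       □█    
██████████    
Moves: 0  0/3 
              
              
              


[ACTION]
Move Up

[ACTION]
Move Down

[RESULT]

██████████    
█ □ ◎◎   █    
█ □██ @█ █    
█  ◎  █  █    
█       □█    
██████████    
Moves: 2  0/3 
              
              
              


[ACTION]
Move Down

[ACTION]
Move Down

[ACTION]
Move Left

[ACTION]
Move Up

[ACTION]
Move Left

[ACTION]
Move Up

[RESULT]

██████████    
█ □ +◎   █    
█ □██  █ █    
█  ◎  █  █    
█       □█    
██████████    
Moves: 5  0/3 
              
              
              


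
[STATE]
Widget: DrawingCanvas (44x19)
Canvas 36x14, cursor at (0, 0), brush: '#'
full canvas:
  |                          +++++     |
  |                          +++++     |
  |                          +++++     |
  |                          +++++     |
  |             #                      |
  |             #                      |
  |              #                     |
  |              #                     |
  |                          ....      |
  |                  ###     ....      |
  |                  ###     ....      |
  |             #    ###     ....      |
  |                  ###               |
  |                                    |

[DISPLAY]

+                         +++++             
                          +++++             
                          +++++             
                          +++++             
             #                              
             #                              
              #                             
              #                             
                          ....              
                  ###     ....              
                  ###     ....              
             #    ###     ....              
                  ###                       
                                            
                                            
                                            
                                            
                                            
                                            


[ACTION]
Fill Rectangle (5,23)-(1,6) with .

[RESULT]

+                         +++++             
      ..................  +++++             
      ..................  +++++             
      ..................  +++++             
      ..................                    
      ..................                    
              #                             
              #                             
                          ....              
                  ###     ....              
                  ###     ....              
             #    ###     ....              
                  ###                       
                                            
                                            
                                            
                                            
                                            
                                            


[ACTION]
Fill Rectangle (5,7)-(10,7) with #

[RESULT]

+                         +++++             
      ..................  +++++             
      ..................  +++++             
      ..................  +++++             
      ..................                    
      .#................                    
       #      #                             
       #      #                             
       #                  ....              
       #          ###     ....              
       #          ###     ....              
             #    ###     ....              
                  ###                       
                                            
                                            
                                            
                                            
                                            
                                            


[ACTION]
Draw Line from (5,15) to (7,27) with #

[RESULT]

+                         +++++             
      ..................  +++++             
      ..................  +++++             
      ..................  +++++             
      ..................                    
      .#.......####.....                    
       #      #    ######                   
       #      #          ###                
       #                  ....              
       #          ###     ....              
       #          ###     ....              
             #    ###     ....              
                  ###                       
                                            
                                            
                                            
                                            
                                            
                                            


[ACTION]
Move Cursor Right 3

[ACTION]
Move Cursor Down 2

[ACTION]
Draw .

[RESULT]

                          +++++             
      ..................  +++++             
   .  ..................  +++++             
      ..................  +++++             
      ..................                    
      .#.......####.....                    
       #      #    ######                   
       #      #          ###                
       #                  ....              
       #          ###     ....              
       #          ###     ....              
             #    ###     ....              
                  ###                       
                                            
                                            
                                            
                                            
                                            
                                            


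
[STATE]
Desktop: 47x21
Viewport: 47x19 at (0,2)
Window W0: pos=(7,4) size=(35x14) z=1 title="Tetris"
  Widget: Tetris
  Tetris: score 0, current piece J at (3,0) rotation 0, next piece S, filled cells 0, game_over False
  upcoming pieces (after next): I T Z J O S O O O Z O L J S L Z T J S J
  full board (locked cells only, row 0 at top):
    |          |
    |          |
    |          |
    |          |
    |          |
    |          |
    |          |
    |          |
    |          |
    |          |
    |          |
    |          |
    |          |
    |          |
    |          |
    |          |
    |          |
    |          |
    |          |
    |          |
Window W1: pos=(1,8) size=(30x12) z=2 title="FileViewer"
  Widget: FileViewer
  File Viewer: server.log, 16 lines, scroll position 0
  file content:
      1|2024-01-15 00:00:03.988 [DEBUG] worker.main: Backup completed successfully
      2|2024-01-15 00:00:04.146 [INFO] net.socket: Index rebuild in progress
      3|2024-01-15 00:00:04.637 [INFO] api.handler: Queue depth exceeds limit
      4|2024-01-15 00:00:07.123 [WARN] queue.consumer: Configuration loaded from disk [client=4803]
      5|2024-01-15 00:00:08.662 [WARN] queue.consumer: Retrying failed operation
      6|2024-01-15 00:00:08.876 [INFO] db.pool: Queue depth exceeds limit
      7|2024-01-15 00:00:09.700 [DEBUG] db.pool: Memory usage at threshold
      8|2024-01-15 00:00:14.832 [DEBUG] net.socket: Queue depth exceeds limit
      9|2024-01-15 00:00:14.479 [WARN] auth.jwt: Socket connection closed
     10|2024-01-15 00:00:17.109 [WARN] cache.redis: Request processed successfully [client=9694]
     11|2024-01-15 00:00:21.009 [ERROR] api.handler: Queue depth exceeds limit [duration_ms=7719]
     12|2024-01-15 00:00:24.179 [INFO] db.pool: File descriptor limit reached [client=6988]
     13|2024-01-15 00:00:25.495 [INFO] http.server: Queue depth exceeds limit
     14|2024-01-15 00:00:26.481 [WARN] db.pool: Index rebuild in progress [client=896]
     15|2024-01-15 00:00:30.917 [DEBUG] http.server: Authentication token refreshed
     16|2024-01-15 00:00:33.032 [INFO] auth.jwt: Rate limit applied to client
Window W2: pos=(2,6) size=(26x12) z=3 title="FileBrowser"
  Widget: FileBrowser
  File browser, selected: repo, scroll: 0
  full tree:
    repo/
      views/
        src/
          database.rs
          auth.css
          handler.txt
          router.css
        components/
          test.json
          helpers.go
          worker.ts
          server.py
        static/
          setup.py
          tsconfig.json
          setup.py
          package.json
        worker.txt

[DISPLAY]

                                               
                                               
       ┏━━━━━━━━━━━━━━━━━━━━━━━━━━━━━━━━━┓     
       ┃ Tetris                          ┃     
  ┏━━━━━━━━━━━━━━━━━━━━━━━━┓─────────────┨     
  ┃ FileBrowser            ┃             ┃     
 ┏┠────────────────────────┨━━┓          ┃     
 ┃┃> [-] repo/             ┃  ┃          ┃     
 ┠┃    [+] views/          ┃──┨          ┃     
 ┃┃                        ┃E▲┃          ┃     
 ┃┃                        ┃N█┃          ┃     
 ┃┃                        ┃N░┃          ┃     
 ┃┃                        ┃A░┃          ┃     
 ┃┃                        ┃A░┃          ┃     
 ┃┃                        ┃N░┃          ┃     
 ┃┗━━━━━━━━━━━━━━━━━━━━━━━━┛E░┃━━━━━━━━━━┛     
 ┃2024-01-15 00:00:14.832 [DE▼┃                
 ┗━━━━━━━━━━━━━━━━━━━━━━━━━━━━┛                
                                               


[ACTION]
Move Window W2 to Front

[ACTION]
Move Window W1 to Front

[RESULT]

                                               
                                               
       ┏━━━━━━━━━━━━━━━━━━━━━━━━━━━━━━━━━┓     
       ┃ Tetris                          ┃     
  ┏━━━━━━━━━━━━━━━━━━━━━━━━┓─────────────┨     
  ┃ FileBrowser            ┃             ┃     
 ┏━━━━━━━━━━━━━━━━━━━━━━━━━━━━┓          ┃     
 ┃ FileViewer                 ┃          ┃     
 ┠────────────────────────────┨          ┃     
 ┃2024-01-15 00:00:03.988 [DE▲┃          ┃     
 ┃2024-01-15 00:00:04.146 [IN█┃          ┃     
 ┃2024-01-15 00:00:04.637 [IN░┃          ┃     
 ┃2024-01-15 00:00:07.123 [WA░┃          ┃     
 ┃2024-01-15 00:00:08.662 [WA░┃          ┃     
 ┃2024-01-15 00:00:08.876 [IN░┃          ┃     
 ┃2024-01-15 00:00:09.700 [DE░┃━━━━━━━━━━┛     
 ┃2024-01-15 00:00:14.832 [DE▼┃                
 ┗━━━━━━━━━━━━━━━━━━━━━━━━━━━━┛                
                                               


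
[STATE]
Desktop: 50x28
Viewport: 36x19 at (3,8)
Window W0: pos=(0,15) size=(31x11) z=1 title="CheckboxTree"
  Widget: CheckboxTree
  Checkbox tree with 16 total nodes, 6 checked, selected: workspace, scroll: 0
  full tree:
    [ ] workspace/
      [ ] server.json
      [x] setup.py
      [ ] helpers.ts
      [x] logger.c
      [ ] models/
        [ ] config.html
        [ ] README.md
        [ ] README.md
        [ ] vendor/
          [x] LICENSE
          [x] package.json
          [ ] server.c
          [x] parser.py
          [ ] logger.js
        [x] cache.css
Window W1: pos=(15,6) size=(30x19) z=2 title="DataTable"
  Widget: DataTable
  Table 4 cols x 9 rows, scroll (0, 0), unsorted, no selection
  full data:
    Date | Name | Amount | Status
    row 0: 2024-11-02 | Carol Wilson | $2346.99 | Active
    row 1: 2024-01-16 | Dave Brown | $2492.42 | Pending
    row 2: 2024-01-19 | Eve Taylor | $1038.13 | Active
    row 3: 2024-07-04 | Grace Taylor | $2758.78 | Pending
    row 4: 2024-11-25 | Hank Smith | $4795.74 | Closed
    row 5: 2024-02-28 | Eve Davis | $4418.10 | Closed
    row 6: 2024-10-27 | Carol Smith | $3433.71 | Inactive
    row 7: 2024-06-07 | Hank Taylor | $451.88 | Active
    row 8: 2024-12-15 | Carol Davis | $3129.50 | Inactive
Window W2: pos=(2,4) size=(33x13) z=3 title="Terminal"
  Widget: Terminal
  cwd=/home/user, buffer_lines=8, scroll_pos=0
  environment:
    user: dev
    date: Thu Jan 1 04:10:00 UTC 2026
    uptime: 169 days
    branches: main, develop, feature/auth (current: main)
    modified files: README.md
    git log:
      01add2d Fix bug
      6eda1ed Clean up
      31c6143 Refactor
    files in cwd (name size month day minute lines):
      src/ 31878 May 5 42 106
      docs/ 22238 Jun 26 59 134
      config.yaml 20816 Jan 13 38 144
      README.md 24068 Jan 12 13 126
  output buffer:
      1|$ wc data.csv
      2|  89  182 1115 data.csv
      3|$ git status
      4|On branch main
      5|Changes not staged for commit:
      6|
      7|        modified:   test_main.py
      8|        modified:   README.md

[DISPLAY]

  89  182 1115 data.csv        ┃────
$ git status                   ┃    
On branch main                 ┃────
Changes not staged for commit: ┃lson
                               ┃wn  
        modified:   test_main.p┃or  
        modified:   README.md  ┃ylor
$ █                            ┃th  
━━━━━━━━━━━━━━━━━━━━━━━━━━━━━━━┛s   
────────────┃2024-10-27│Carol Smith 
-] workspace┃2024-06-07│Hank Taylor 
 [ ] server.┃2024-12-15│Carol Davis 
 [x] setup.p┃                       
 [ ] helpers┃                       
 [x] logger.┃                       
 [-] models/┃                       
   [ ] confi┗━━━━━━━━━━━━━━━━━━━━━━━
━━━━━━━━━━━━━━━━━━━━━━━━━━━┛        
                                    


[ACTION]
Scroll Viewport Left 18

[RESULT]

  ┃  89  182 1115 data.csv        ┃─
  ┃$ git status                   ┃ 
  ┃On branch main                 ┃─
  ┃Changes not staged for commit: ┃l
  ┃                               ┃w
  ┃        modified:   test_main.p┃o
  ┃        modified:   README.md  ┃y
┏━┃$ █                            ┃t
┃ ┗━━━━━━━━━━━━━━━━━━━━━━━━━━━━━━━┛s
┠──────────────┃2024-10-27│Carol Smi
┃>[-] workspace┃2024-06-07│Hank Tayl
┃   [ ] server.┃2024-12-15│Carol Dav
┃   [x] setup.p┃                    
┃   [ ] helpers┃                    
┃   [x] logger.┃                    
┃   [-] models/┃                    
┃     [ ] confi┗━━━━━━━━━━━━━━━━━━━━
┗━━━━━━━━━━━━━━━━━━━━━━━━━━━━━┛     
                                    


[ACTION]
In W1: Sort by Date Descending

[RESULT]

  ┃  89  182 1115 data.csv        ┃─
  ┃$ git status                   ┃ 
  ┃On branch main                 ┃─
  ┃Changes not staged for commit: ┃v
  ┃                               ┃t
  ┃        modified:   test_main.p┃l
  ┃        modified:   README.md  ┃i
┏━┃$ █                            ┃y
┃ ┗━━━━━━━━━━━━━━━━━━━━━━━━━━━━━━━┛l
┠──────────────┃2024-02-28│Eve Davis
┃>[-] workspace┃2024-01-19│Eve Taylo
┃   [ ] server.┃2024-01-16│Dave Brow
┃   [x] setup.p┃                    
┃   [ ] helpers┃                    
┃   [x] logger.┃                    
┃   [-] models/┃                    
┃     [ ] confi┗━━━━━━━━━━━━━━━━━━━━
┗━━━━━━━━━━━━━━━━━━━━━━━━━━━━━┛     
                                    


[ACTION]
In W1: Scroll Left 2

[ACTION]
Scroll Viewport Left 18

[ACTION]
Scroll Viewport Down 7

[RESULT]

  ┃$ git status                   ┃ 
  ┃On branch main                 ┃─
  ┃Changes not staged for commit: ┃v
  ┃                               ┃t
  ┃        modified:   test_main.p┃l
  ┃        modified:   README.md  ┃i
┏━┃$ █                            ┃y
┃ ┗━━━━━━━━━━━━━━━━━━━━━━━━━━━━━━━┛l
┠──────────────┃2024-02-28│Eve Davis
┃>[-] workspace┃2024-01-19│Eve Taylo
┃   [ ] server.┃2024-01-16│Dave Brow
┃   [x] setup.p┃                    
┃   [ ] helpers┃                    
┃   [x] logger.┃                    
┃   [-] models/┃                    
┃     [ ] confi┗━━━━━━━━━━━━━━━━━━━━
┗━━━━━━━━━━━━━━━━━━━━━━━━━━━━━┛     
                                    
                                    


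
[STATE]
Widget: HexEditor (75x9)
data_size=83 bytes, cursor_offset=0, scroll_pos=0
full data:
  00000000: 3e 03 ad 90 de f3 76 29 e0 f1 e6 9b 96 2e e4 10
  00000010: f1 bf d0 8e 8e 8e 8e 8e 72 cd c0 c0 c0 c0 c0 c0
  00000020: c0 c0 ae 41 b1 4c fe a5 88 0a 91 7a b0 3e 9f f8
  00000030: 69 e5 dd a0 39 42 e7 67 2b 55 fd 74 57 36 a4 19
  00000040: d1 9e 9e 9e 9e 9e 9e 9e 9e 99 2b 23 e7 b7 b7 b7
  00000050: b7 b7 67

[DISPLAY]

00000000  3E 03 ad 90 de f3 76 29  e0 f1 e6 9b 96 2e e4 10  |>.....v)......
00000010  f1 bf d0 8e 8e 8e 8e 8e  72 cd c0 c0 c0 c0 c0 c0  |........r.....
00000020  c0 c0 ae 41 b1 4c fe a5  88 0a 91 7a b0 3e 9f f8  |...A.L.....z.>
00000030  69 e5 dd a0 39 42 e7 67  2b 55 fd 74 57 36 a4 19  |i...9B.g+U.tW6
00000040  d1 9e 9e 9e 9e 9e 9e 9e  9e 99 2b 23 e7 b7 b7 b7  |..........+#..
00000050  b7 b7 67                                          |..g           
                                                                           
                                                                           
                                                                           


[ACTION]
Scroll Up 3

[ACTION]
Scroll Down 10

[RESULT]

00000050  b7 b7 67                                          |..g           
                                                                           
                                                                           
                                                                           
                                                                           
                                                                           
                                                                           
                                                                           
                                                                           


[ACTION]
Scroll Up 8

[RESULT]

00000000  3E 03 ad 90 de f3 76 29  e0 f1 e6 9b 96 2e e4 10  |>.....v)......
00000010  f1 bf d0 8e 8e 8e 8e 8e  72 cd c0 c0 c0 c0 c0 c0  |........r.....
00000020  c0 c0 ae 41 b1 4c fe a5  88 0a 91 7a b0 3e 9f f8  |...A.L.....z.>
00000030  69 e5 dd a0 39 42 e7 67  2b 55 fd 74 57 36 a4 19  |i...9B.g+U.tW6
00000040  d1 9e 9e 9e 9e 9e 9e 9e  9e 99 2b 23 e7 b7 b7 b7  |..........+#..
00000050  b7 b7 67                                          |..g           
                                                                           
                                                                           
                                                                           


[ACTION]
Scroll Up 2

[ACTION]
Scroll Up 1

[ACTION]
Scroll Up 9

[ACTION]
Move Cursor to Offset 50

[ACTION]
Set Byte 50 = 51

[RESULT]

00000000  3e 03 ad 90 de f3 76 29  e0 f1 e6 9b 96 2e e4 10  |>.....v)......
00000010  f1 bf d0 8e 8e 8e 8e 8e  72 cd c0 c0 c0 c0 c0 c0  |........r.....
00000020  c0 c0 ae 41 b1 4c fe a5  88 0a 91 7a b0 3e 9f f8  |...A.L.....z.>
00000030  69 e5 51 a0 39 42 e7 67  2b 55 fd 74 57 36 a4 19  |i.Q.9B.g+U.tW6
00000040  d1 9e 9e 9e 9e 9e 9e 9e  9e 99 2b 23 e7 b7 b7 b7  |..........+#..
00000050  b7 b7 67                                          |..g           
                                                                           
                                                                           
                                                                           


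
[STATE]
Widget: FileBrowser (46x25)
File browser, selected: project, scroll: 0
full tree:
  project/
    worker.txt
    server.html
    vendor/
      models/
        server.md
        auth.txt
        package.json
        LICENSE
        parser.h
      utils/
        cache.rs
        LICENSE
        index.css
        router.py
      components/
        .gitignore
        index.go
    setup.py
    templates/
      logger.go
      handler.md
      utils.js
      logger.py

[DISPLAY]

> [-] project/                                
    worker.txt                                
    server.html                               
    [+] vendor/                               
    setup.py                                  
    [+] templates/                            
                                              
                                              
                                              
                                              
                                              
                                              
                                              
                                              
                                              
                                              
                                              
                                              
                                              
                                              
                                              
                                              
                                              
                                              
                                              


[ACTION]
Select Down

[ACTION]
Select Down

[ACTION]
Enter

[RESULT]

  [-] project/                                
    worker.txt                                
  > server.html                               
    [+] vendor/                               
    setup.py                                  
    [+] templates/                            
                                              
                                              
                                              
                                              
                                              
                                              
                                              
                                              
                                              
                                              
                                              
                                              
                                              
                                              
                                              
                                              
                                              
                                              
                                              


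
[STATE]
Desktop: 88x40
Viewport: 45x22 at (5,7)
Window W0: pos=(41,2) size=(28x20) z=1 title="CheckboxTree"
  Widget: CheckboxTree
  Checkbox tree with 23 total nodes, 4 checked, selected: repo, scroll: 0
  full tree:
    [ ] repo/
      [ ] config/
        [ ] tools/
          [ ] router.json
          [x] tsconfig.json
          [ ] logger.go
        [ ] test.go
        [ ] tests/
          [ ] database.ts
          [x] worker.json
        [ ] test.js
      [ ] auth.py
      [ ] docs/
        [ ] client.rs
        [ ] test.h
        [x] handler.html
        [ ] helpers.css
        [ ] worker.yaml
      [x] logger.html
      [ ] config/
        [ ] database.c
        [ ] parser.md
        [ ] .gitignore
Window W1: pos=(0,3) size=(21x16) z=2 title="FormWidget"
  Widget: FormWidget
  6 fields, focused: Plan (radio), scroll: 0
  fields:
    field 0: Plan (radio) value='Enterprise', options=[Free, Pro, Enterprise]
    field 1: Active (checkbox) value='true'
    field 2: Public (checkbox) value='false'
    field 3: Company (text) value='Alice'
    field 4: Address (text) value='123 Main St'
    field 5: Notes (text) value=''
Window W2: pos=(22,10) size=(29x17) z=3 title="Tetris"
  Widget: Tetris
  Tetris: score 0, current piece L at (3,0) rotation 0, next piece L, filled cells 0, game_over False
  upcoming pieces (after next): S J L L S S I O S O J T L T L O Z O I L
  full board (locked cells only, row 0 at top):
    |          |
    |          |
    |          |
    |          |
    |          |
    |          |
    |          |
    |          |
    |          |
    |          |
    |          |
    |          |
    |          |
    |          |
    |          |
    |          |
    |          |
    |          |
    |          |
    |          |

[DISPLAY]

tive:     [x]  ┃                    ┃     [-]
blic:     [ ]  ┃                    ┃       [
mpany:    [Ali]┃                    ┃       [
dress:    [123]┃ ┏━━━━━━━━━━━━━━━━━━━━━━━━━━━
tes:      [   ]┃ ┃ Tetris                    
               ┃ ┠───────────────────────────
               ┃ ┃          │Next:           
               ┃ ┃          │  ▒             
               ┃ ┃          │▒▒▒             
               ┃ ┃          │                
               ┃ ┃          │                
━━━━━━━━━━━━━━━┛ ┃          │                
                 ┃          │Score:          
                 ┃          │0               
                 ┃          │                
                 ┃          │                
                 ┃          │                
                 ┃          │                
                 ┃          │                
                 ┗━━━━━━━━━━━━━━━━━━━━━━━━━━━
                                             
                                             


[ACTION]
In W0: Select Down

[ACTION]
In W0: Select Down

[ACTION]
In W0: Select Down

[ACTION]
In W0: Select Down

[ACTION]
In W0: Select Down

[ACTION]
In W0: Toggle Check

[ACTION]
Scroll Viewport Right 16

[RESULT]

                    ┃     [-] tools/         
                    ┃       [ ] router.json  
                    ┃       [x] tsconfig.json
 ┏━━━━━━━━━━━━━━━━━━━━━━━━━━━┓] logger.go    
 ┃ Tetris                    ┃test.go        
 ┠───────────────────────────┨tests/         
 ┃          │Next:           ┃] database.ts  
 ┃          │  ▒             ┃] worker.json  
 ┃          │▒▒▒             ┃test.js        
 ┃          │                ┃th.py          
 ┃          │                ┃cs/            
 ┃          │                ┃client.rs      
 ┃          │Score:          ┃test.h         
 ┃          │0               ┃handler.html   
 ┃          │                ┃━━━━━━━━━━━━━━━
 ┃          │                ┃               
 ┃          │                ┃               
 ┃          │                ┃               
 ┃          │                ┃               
 ┗━━━━━━━━━━━━━━━━━━━━━━━━━━━┛               
                                             
                                             
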